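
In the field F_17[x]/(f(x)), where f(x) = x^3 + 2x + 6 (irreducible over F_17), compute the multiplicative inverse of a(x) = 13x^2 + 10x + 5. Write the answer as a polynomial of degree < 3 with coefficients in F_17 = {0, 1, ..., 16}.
a(x)^(-1) ≡ 14x^2 + 4x + 13 (mod f(x))

Since f is irreducible over F_17, F_17[x]/(f) is a field and a(x) ≠ 0 has an inverse. Apply the extended Euclidean algorithm to f(x) and a(x) in F_17[x]: f(x) = (4x + 10)·a(x) + (x + 7);  a(x) = (13x + 4)·(x + 7) + (11). The last nonzero remainder is the constant 11 = gcd(f, a) in F_17. Back-substituting through the division chain expresses 11 = s(x)·a(x) + t(x)·f(x) with s(x) ≡ x^2 + 10x + 7 (mod f), so (x^2 + 10x + 7)·a(x) ≡ 11 (mod f). Multiplying by 11^(-1) ≡ 14 in F_17 gives a(x)^(-1) ≡ 14·(x^2 + 10x + 7) ≡ 14x^2 + 4x + 13 (mod f). Check: (13x^2 + 10x + 5)·(14x^2 + 4x + 13) = 12x^4 + 5x^3 + 7x^2 + 14x + 14 ≡ 1 (mod x^3 + 2x + 6).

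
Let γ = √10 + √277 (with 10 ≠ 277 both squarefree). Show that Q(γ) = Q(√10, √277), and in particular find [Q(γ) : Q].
[Q(γ) : Q] = 4 (equivalently, Q(γ) = Q(√10, √277))

Obviously Q(γ) ⊆ Q(√10, √277), and [Q(√10, √277):Q] = 4 (since 10, 277 are distinct squarefree integers > 1 with 2770 not a perfect square). To show equality we compute the minimal polynomial of γ. From γ = √10 + √277: γ^2 = 10 + 2√(2770) + 277 = 287 + 2√(2770), so γ^2 - 287 = 2√(2770); squaring, (γ^2 - 287)^2 = 4·2770, i.e. γ^4 - 574γ^2 + 82369 - 11080 = 0, i.e. γ^4 - 574γ^2 + 71289 = 0. So γ is a root of x^4 - 574x^2 + 71289. This polynomial is irreducible over Q: it has no rational root (each ±√10 ± √277 is irrational), and any factorization into two quadratics over Q would force √(2770) ∈ Q (pairing opposite roots) or √10, √277 ∈ Q (other pairings), all impossible. Hence [Q(γ):Q] = 4 = [Q(√10, √277):Q], so Q(γ) = Q(√10, √277).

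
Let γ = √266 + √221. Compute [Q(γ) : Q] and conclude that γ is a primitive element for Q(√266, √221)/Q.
[Q(γ) : Q] = 4 (equivalently, Q(γ) = Q(√266, √221))

Obviously Q(γ) ⊆ Q(√266, √221), and [Q(√266, √221):Q] = 4 (since 266, 221 are distinct squarefree integers > 1 with 58786 not a perfect square). To show equality we compute the minimal polynomial of γ. From γ = √266 + √221: γ^2 = 266 + 2√(58786) + 221 = 487 + 2√(58786), so γ^2 - 487 = 2√(58786); squaring, (γ^2 - 487)^2 = 4·58786, i.e. γ^4 - 974γ^2 + 237169 - 235144 = 0, i.e. γ^4 - 974γ^2 + 2025 = 0. So γ is a root of x^4 - 974x^2 + 2025. This polynomial is irreducible over Q: it has no rational root (each ±√266 ± √221 is irrational), and any factorization into two quadratics over Q would force √(58786) ∈ Q (pairing opposite roots) or √266, √221 ∈ Q (other pairings), all impossible. Hence [Q(γ):Q] = 4 = [Q(√266, √221):Q], so Q(γ) = Q(√266, √221).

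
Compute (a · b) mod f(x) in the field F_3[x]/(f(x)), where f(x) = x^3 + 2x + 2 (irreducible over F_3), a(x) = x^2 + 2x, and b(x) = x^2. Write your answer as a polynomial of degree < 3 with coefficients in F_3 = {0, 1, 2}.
a · b ≡ x^2 + 2 (mod f(x))

Multiply in F_3[x]: a(x)·b(x) = (x^2 + 2x)·(x^2) = x^4 + 2x^3. This has degree ≥ 3, so divide by f(x) over F_3: x^4 + 2x^3 = (x + 2)·(x^3 + 2x + 2) + (x^2 + 2). Hence a·b ≡ x^2 + 2 (mod f). (F_3[x]/(f) is a field with 3^3 = 27 elements since f is irreducible of degree 3.)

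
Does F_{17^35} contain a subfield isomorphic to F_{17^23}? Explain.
No: F_{17^23} is not a subfield of F_{17^35}

F_{p^m} embeds in F_{p^n} iff m | n. Here 23 ∤ 35 (since 35 = 1·23 + 12 with remainder 12 ≠ 0), so F_{17^23} is not a subfield of F_{17^35}. Equivalently: if it were, the tower law would give 23 = [F_{17^23}:F_17] dividing [F_{17^35}:F_17] = 35, contradiction.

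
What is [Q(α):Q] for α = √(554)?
[Q(α):Q] = 2

[Q(α):Q] equals the degree of the minimal polynomial of α. Here α^2 = 554 and x^2 - 554 is irreducible (d = 554 is squarefree, ≠ 1, hence not a square), so deg(m_α) = 2. Thus [Q(α):Q] = 2.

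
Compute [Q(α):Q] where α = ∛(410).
[Q(α):Q] = 3

The minimal polynomial of α is x^3 - 410, irreducible over Q since 410 is not a perfect cube (so x^3 - 410 has no rational root). Hence [Q(α):Q] = deg(m_α) = 3.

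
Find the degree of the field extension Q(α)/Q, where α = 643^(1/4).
[Q(α):Q] = 4

α is a root of x^4 - 643. By Eisenstein's criterion at the prime p = 643 (which divides the constant term 643 but p^2 = 413449 does not, since 643 is squarefree), x^4 - 643 is irreducible over Q. Hence [Q(α):Q] = 4.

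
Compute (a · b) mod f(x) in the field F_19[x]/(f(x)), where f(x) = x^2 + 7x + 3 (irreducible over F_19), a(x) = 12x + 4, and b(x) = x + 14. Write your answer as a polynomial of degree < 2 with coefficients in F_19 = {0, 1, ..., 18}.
a · b ≡ 12x + 1 (mod f(x))

Multiply in F_19[x]: a(x)·b(x) = (12x + 4)·(x + 14) = 12x^2 + x + 18. This has degree ≥ 2, so divide by f(x) over F_19: 12x^2 + x + 18 = (12)·(x^2 + 7x + 3) + (12x + 1). Hence a·b ≡ 12x + 1 (mod f). (F_19[x]/(f) is a field with 19^2 = 361 elements since f is irreducible of degree 2.)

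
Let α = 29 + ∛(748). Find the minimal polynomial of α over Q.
m_α(x) = x^3 - 87x^2 + 2523x - 25137

Set β = α - 29 = ∛(748), so β^3 = 748. Then (α - 29)^3 - 748 = 0, i.e. α is a root of g(x) = (x - 29)^3 - 748 = x^3 - 87x^2 + 2523x - 25137. Since g(x) = h(x - 29) where h(x) = x^3 - 748, and h is irreducible over Q (because 748 is not a perfect cube, so h has no rational root, and a monic cubic with no rational root is irreducible), g is also irreducible (irreducibility is preserved under the substitution x → x - 29). Hence m_α(x) = x^3 - 87x^2 + 2523x - 25137.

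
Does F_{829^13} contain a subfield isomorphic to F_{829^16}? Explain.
No: F_{829^16} is not a subfield of F_{829^13}

F_{p^m} embeds in F_{p^n} iff m | n. Here 16 ∤ 13 (since 13 = 0·16 + 13 with remainder 13 ≠ 0), so F_{829^16} is not a subfield of F_{829^13}. Equivalently: if it were, the tower law would give 16 = [F_{829^16}:F_829] dividing [F_{829^13}:F_829] = 13, contradiction.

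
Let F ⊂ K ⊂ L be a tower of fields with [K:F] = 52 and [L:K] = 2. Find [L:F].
[L:F] = 104

The tower law says that for any tower of field extensions F ⊂ K ⊂ L with finite degrees, [L:F] = [L:K] · [K:F]. Here this gives [L:F] = 2 · 52 = 104.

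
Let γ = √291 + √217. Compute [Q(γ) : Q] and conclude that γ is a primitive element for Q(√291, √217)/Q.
[Q(γ) : Q] = 4 (equivalently, Q(γ) = Q(√291, √217))

Obviously Q(γ) ⊆ Q(√291, √217), and [Q(√291, √217):Q] = 4 (since 291, 217 are distinct squarefree integers > 1 with 63147 not a perfect square). To show equality we compute the minimal polynomial of γ. From γ = √291 + √217: γ^2 = 291 + 2√(63147) + 217 = 508 + 2√(63147), so γ^2 - 508 = 2√(63147); squaring, (γ^2 - 508)^2 = 4·63147, i.e. γ^4 - 1016γ^2 + 258064 - 252588 = 0, i.e. γ^4 - 1016γ^2 + 5476 = 0. So γ is a root of x^4 - 1016x^2 + 5476. This polynomial is irreducible over Q: it has no rational root (each ±√291 ± √217 is irrational), and any factorization into two quadratics over Q would force √(63147) ∈ Q (pairing opposite roots) or √291, √217 ∈ Q (other pairings), all impossible. Hence [Q(γ):Q] = 4 = [Q(√291, √217):Q], so Q(γ) = Q(√291, √217).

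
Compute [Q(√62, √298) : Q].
[Q(√62, √298) : Q] = 4

[Q(√62):Q] = 2 (min poly x^2 - 62, irreducible since 62 is squarefree > 1). For the top step, suppose √298 ∈ Q(√62), say √298 = c + d√62 with c, d ∈ Q. Squaring: 298 = c^2 + 62d^2 + 2cd√62. Since √62 ∉ Q this forces 2cd = 0. If d = 0 then √298 = c ∈ Q, contradicting 298 squarefree > 1. If c = 0 then 298 = 62d^2, so 62·298 = (62d)^2 is a perfect square in Q — but 62·298 = 18476 is not a perfect square (since 62 and 298 are distinct squarefree integers). Contradiction. Hence √298 ∉ Q(√62), so x^2 - 298 stays irreducible over Q(√62) and [Q(√62, √298) : Q(√62)] = 2. By the tower law, [Q(√62, √298) : Q] = 2 · 2 = 4.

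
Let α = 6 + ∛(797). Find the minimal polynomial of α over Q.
m_α(x) = x^3 - 18x^2 + 108x - 1013

Set β = α - 6 = ∛(797), so β^3 = 797. Then (α - 6)^3 - 797 = 0, i.e. α is a root of g(x) = (x - 6)^3 - 797 = x^3 - 18x^2 + 108x - 1013. Since g(x) = h(x - 6) where h(x) = x^3 - 797, and h is irreducible over Q (because 797 is not a perfect cube, so h has no rational root, and a monic cubic with no rational root is irreducible), g is also irreducible (irreducibility is preserved under the substitution x → x - 6). Hence m_α(x) = x^3 - 18x^2 + 108x - 1013.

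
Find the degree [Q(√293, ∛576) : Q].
[Q(√293, ∛576) : Q] = 6

Let L = Q(√293, ∛576). Since Q(√293) ⊂ L and [Q(√293):Q] = 2, the tower law gives 2 | [L:Q]. Likewise Q(∛576) ⊂ L with [Q(∛576):Q] = 3 (because 576 is not a perfect cube), so 3 | [L:Q]. As gcd(2,3) = 1, [L:Q] is divisible by 6. Conversely L is generated over Q by √293 and ∛576, so [L:Q] ≤ 2·3 = 6. Therefore [Q(√293, ∛576) : Q] = 6.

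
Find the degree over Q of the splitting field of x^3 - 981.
[K : Q] = 6

The roots of x^3 - 981 are ∛981, ω∛981, ω^2∛981 where ω = e^(2πi/3) is a primitive cube root of unity, so K = Q(∛981, ω). Now [Q(∛981):Q] = 3 (since 981 is not a perfect cube, x^3 - 981 is irreducible) and [Q(ω):Q] = 2. Both 2 and 3 divide [K:Q], and [K:Q] ≤ 3·2 = 6, so [K:Q] = 6. (Equivalently: Q(∛981) ⊂ R but ω ∉ R, so [K : Q(∛981)] = 2.)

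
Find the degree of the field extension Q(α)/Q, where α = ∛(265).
[Q(α):Q] = 3

The minimal polynomial of α is x^3 - 265, irreducible over Q since 265 is not a perfect cube (so x^3 - 265 has no rational root). Hence [Q(α):Q] = deg(m_α) = 3.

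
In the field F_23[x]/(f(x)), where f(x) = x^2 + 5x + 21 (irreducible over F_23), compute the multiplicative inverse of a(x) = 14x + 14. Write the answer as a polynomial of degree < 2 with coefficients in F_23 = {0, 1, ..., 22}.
a(x)^(-1) ≡ 20x + 11 (mod f(x))

Since f is irreducible over F_23, F_23[x]/(f) is a field and a(x) ≠ 0 has an inverse. Apply the extended Euclidean algorithm to f(x) and a(x) in F_23[x]: f(x) = (5x + 20)·a(x) + (17). The last nonzero remainder is the constant 17 = gcd(f, a) in F_23. Back-substituting through the division chain expresses 17 = s(x)·a(x) + t(x)·f(x) with s(x) ≡ 18x + 3 (mod f), so (18x + 3)·a(x) ≡ 17 (mod f). Multiplying by 17^(-1) ≡ 19 in F_23 gives a(x)^(-1) ≡ 19·(18x + 3) ≡ 20x + 11 (mod f). Check: (14x + 14)·(20x + 11) = 4x^2 + 20x + 16 ≡ 1 (mod x^2 + 5x + 21).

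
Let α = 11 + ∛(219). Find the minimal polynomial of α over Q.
m_α(x) = x^3 - 33x^2 + 363x - 1550

Set β = α - 11 = ∛(219), so β^3 = 219. Then (α - 11)^3 - 219 = 0, i.e. α is a root of g(x) = (x - 11)^3 - 219 = x^3 - 33x^2 + 363x - 1550. Since g(x) = h(x - 11) where h(x) = x^3 - 219, and h is irreducible over Q (because 219 is not a perfect cube, so h has no rational root, and a monic cubic with no rational root is irreducible), g is also irreducible (irreducibility is preserved under the substitution x → x - 11). Hence m_α(x) = x^3 - 33x^2 + 363x - 1550.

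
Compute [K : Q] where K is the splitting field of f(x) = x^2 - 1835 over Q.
[K : Q] = 2

f(x) = x^2 - 1835 factors as (x - √1835)(x + √1835). The splitting field is K = Q(√1835). Since 1835 is squarefree and > 1, it is not a perfect square, so x^2 - 1835 is irreducible over Q and [Q(√1835) : Q] = 2. Hence [K : Q] = 2.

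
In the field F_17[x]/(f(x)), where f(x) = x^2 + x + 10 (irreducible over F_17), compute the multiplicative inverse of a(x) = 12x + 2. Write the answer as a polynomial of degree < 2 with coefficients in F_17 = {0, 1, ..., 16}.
a(x)^(-1) ≡ 10x + 14 (mod f(x))

Since f is irreducible over F_17, F_17[x]/(f) is a field and a(x) ≠ 0 has an inverse. Apply the extended Euclidean algorithm to f(x) and a(x) in F_17[x]: f(x) = (10x + 14)·a(x) + (16). The last nonzero remainder is the constant 16 = gcd(f, a) in F_17. Back-substituting through the division chain expresses 16 = s(x)·a(x) + t(x)·f(x) with s(x) ≡ 7x + 3 (mod f), so (7x + 3)·a(x) ≡ 16 (mod f). Multiplying by 16^(-1) ≡ 16 in F_17 gives a(x)^(-1) ≡ 16·(7x + 3) ≡ 10x + 14 (mod f). Check: (12x + 2)·(10x + 14) = x^2 + x + 11 ≡ 1 (mod x^2 + x + 10).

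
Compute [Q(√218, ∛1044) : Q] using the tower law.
[Q(√218, ∛1044) : Q] = 6

Let L = Q(√218, ∛1044). Since Q(√218) ⊂ L and [Q(√218):Q] = 2, the tower law gives 2 | [L:Q]. Likewise Q(∛1044) ⊂ L with [Q(∛1044):Q] = 3 (because 1044 is not a perfect cube), so 3 | [L:Q]. As gcd(2,3) = 1, [L:Q] is divisible by 6. Conversely L is generated over Q by √218 and ∛1044, so [L:Q] ≤ 2·3 = 6. Therefore [Q(√218, ∛1044) : Q] = 6.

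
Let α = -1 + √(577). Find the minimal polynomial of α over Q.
m_α(x) = x^2 + 2x - 576

From α + 1 = √(577), squaring gives (α + 1)^2 = 577, i.e. α^2 + 2α + 1 = 577, so α^2 + 2α - 576 = 0. The discriminant of x^2 + 2x - 576 is (2)^2 - 4·(-576) = 4 + 2304 = 2308, and 4·(577) is not a perfect square in Q since 577 is squarefree and ≠ 1. Hence x^2 + 2x - 576 is irreducible over Q and is the minimal polynomial of α.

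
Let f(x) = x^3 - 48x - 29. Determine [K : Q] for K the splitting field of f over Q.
[K : Q] = 6

By the rational root test, any rational root of the monic integer polynomial f(x) = x^3 - 48x - 29 must be an integer dividing the constant term -29, i.e. one of ±{1, 29}. Evaluating: f(1) = -76, f(-1) = 18, f(29) = 22968, f(-29) = -23026; none is 0, so f has no rational root and is therefore irreducible over Q (a cubic with no linear factor over a field is irreducible). For an irreducible cubic, the Galois group is A_3 or S_3 according as the discriminant disc(f) = -4a^3 - 27b^2 = -4·(-48)^3 - 27·(-29)^2 = 419661 is or is not a square in Q. Here disc(f) = 419661 is not a perfect square in Q, so the Galois group of f over Q is not contained in A_3 and must be all of S_3. The splitting field has degree |S_3| = 6 over Q, so [K : Q] = 6.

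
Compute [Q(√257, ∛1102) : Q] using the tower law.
[Q(√257, ∛1102) : Q] = 6

Let L = Q(√257, ∛1102). Since Q(√257) ⊂ L and [Q(√257):Q] = 2, the tower law gives 2 | [L:Q]. Likewise Q(∛1102) ⊂ L with [Q(∛1102):Q] = 3 (because 1102 is not a perfect cube), so 3 | [L:Q]. As gcd(2,3) = 1, [L:Q] is divisible by 6. Conversely L is generated over Q by √257 and ∛1102, so [L:Q] ≤ 2·3 = 6. Therefore [Q(√257, ∛1102) : Q] = 6.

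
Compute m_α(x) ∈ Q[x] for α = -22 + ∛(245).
m_α(x) = x^3 + 66x^2 + 1452x + 10403

Set β = α + 22 = ∛(245), so β^3 = 245. Then (α + 22)^3 - 245 = 0, i.e. α is a root of g(x) = (x + 22)^3 - 245 = x^3 + 66x^2 + 1452x + 10403. Since g(x) = h(x + 22) where h(x) = x^3 - 245, and h is irreducible over Q (because 245 is not a perfect cube, so h has no rational root, and a monic cubic with no rational root is irreducible), g is also irreducible (irreducibility is preserved under the substitution x → x + 22). Hence m_α(x) = x^3 + 66x^2 + 1452x + 10403.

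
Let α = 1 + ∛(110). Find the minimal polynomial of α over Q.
m_α(x) = x^3 - 3x^2 + 3x - 111

Set β = α - 1 = ∛(110), so β^3 = 110. Then (α - 1)^3 - 110 = 0, i.e. α is a root of g(x) = (x - 1)^3 - 110 = x^3 - 3x^2 + 3x - 111. Since g(x) = h(x - 1) where h(x) = x^3 - 110, and h is irreducible over Q (because 110 is not a perfect cube, so h has no rational root, and a monic cubic with no rational root is irreducible), g is also irreducible (irreducibility is preserved under the substitution x → x - 1). Hence m_α(x) = x^3 - 3x^2 + 3x - 111.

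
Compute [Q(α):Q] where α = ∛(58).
[Q(α):Q] = 3

The minimal polynomial of α is x^3 - 58, irreducible over Q since 58 is not a perfect cube (so x^3 - 58 has no rational root). Hence [Q(α):Q] = deg(m_α) = 3.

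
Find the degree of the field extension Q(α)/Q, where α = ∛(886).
[Q(α):Q] = 3

The minimal polynomial of α is x^3 - 886, irreducible over Q since 886 is not a perfect cube (so x^3 - 886 has no rational root). Hence [Q(α):Q] = deg(m_α) = 3.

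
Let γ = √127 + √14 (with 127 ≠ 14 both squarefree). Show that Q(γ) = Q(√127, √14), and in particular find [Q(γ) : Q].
[Q(γ) : Q] = 4 (equivalently, Q(γ) = Q(√127, √14))

Obviously Q(γ) ⊆ Q(√127, √14), and [Q(√127, √14):Q] = 4 (since 127, 14 are distinct squarefree integers > 1 with 1778 not a perfect square). To show equality we compute the minimal polynomial of γ. From γ = √127 + √14: γ^2 = 127 + 2√(1778) + 14 = 141 + 2√(1778), so γ^2 - 141 = 2√(1778); squaring, (γ^2 - 141)^2 = 4·1778, i.e. γ^4 - 282γ^2 + 19881 - 7112 = 0, i.e. γ^4 - 282γ^2 + 12769 = 0. So γ is a root of x^4 - 282x^2 + 12769. This polynomial is irreducible over Q: it has no rational root (each ±√127 ± √14 is irrational), and any factorization into two quadratics over Q would force √(1778) ∈ Q (pairing opposite roots) or √127, √14 ∈ Q (other pairings), all impossible. Hence [Q(γ):Q] = 4 = [Q(√127, √14):Q], so Q(γ) = Q(√127, √14).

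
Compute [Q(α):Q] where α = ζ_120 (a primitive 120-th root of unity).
[Q(α):Q] = 32

The minimal polynomial of ζ_120 over Q is the 120-th cyclotomic polynomial Φ_120(x), which is irreducible over Q and has degree φ(120) = 32. Hence [Q(α):Q] = φ(120) = 32.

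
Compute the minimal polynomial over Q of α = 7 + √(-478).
m_α(x) = x^2 - 14x + 527

From α - 7 = √(-478), squaring gives (α - 7)^2 = -478, i.e. α^2 - 14α + 49 = -478, so α^2 - 14α + 527 = 0. The discriminant of x^2 - 14x + 527 is (-14)^2 - 4·(527) = 196 - 2108 = -1912, and 4·(-478) is not a perfect square in Q since -478 is squarefree and ≠ 1. Hence x^2 - 14x + 527 is irreducible over Q and is the minimal polynomial of α.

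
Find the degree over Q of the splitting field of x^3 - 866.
[K : Q] = 6

The roots of x^3 - 866 are ∛866, ω∛866, ω^2∛866 where ω = e^(2πi/3) is a primitive cube root of unity, so K = Q(∛866, ω). Now [Q(∛866):Q] = 3 (since 866 is not a perfect cube, x^3 - 866 is irreducible) and [Q(ω):Q] = 2. Both 2 and 3 divide [K:Q], and [K:Q] ≤ 3·2 = 6, so [K:Q] = 6. (Equivalently: Q(∛866) ⊂ R but ω ∉ R, so [K : Q(∛866)] = 2.)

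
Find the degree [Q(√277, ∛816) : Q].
[Q(√277, ∛816) : Q] = 6

Let L = Q(√277, ∛816). Since Q(√277) ⊂ L and [Q(√277):Q] = 2, the tower law gives 2 | [L:Q]. Likewise Q(∛816) ⊂ L with [Q(∛816):Q] = 3 (because 816 is not a perfect cube), so 3 | [L:Q]. As gcd(2,3) = 1, [L:Q] is divisible by 6. Conversely L is generated over Q by √277 and ∛816, so [L:Q] ≤ 2·3 = 6. Therefore [Q(√277, ∛816) : Q] = 6.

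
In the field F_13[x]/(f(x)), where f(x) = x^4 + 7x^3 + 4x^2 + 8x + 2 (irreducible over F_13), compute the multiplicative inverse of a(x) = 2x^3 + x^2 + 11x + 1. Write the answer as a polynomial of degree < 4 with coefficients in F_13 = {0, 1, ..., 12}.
a(x)^(-1) ≡ x^3 + 11x^2 + 10x + 8 (mod f(x))

Since f is irreducible over F_13, F_13[x]/(f) is a field and a(x) ≠ 0 has an inverse. Apply the extended Euclidean algorithm to f(x) and a(x) in F_13[x]: f(x) = (7x)·a(x) + (5x^2 + x + 2);  a(x) = (3x + 10)·(5x^2 + x + 2) + (8x + 7);  (5x^2 + x + 2) = (12x + 1)·(8x + 7) + (8). The last nonzero remainder is the constant 8 = gcd(f, a) in F_13. Back-substituting through the division chain expresses 8 = s(x)·a(x) + t(x)·f(x) with s(x) ≡ 8x^3 + 10x^2 + 2x + 12 (mod f), so (8x^3 + 10x^2 + 2x + 12)·a(x) ≡ 8 (mod f). Multiplying by 8^(-1) ≡ 5 in F_13 gives a(x)^(-1) ≡ 5·(8x^3 + 10x^2 + 2x + 12) ≡ x^3 + 11x^2 + 10x + 8 (mod f). Check: (2x^3 + x^2 + 11x + 1)·(x^3 + 11x^2 + 10x + 8) = 2x^6 + 10x^5 + 3x^4 + 5x^3 + 12x^2 + 7x + 8 ≡ 1 (mod x^4 + 7x^3 + 4x^2 + 8x + 2).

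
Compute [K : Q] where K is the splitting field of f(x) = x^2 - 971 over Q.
[K : Q] = 2

f(x) = x^2 - 971 factors as (x - √971)(x + √971). The splitting field is K = Q(√971). Since 971 is squarefree and > 1, it is not a perfect square, so x^2 - 971 is irreducible over Q and [Q(√971) : Q] = 2. Hence [K : Q] = 2.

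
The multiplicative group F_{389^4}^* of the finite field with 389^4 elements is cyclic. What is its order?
|F_{389^4}^*| = 22898045040

F_{389^4} has 389^4 = 22898045041 elements; its multiplicative group consists of all nonzero elements, so |F_{389^4}^*| = 22898045041 - 1 = 22898045040. (It is cyclic since any finite subgroup of the multiplicative group of a field is cyclic.)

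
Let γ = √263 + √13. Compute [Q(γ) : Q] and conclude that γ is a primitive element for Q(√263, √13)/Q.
[Q(γ) : Q] = 4 (equivalently, Q(γ) = Q(√263, √13))

Obviously Q(γ) ⊆ Q(√263, √13), and [Q(√263, √13):Q] = 4 (since 263, 13 are distinct squarefree integers > 1 with 3419 not a perfect square). To show equality we compute the minimal polynomial of γ. From γ = √263 + √13: γ^2 = 263 + 2√(3419) + 13 = 276 + 2√(3419), so γ^2 - 276 = 2√(3419); squaring, (γ^2 - 276)^2 = 4·3419, i.e. γ^4 - 552γ^2 + 76176 - 13676 = 0, i.e. γ^4 - 552γ^2 + 62500 = 0. So γ is a root of x^4 - 552x^2 + 62500. This polynomial is irreducible over Q: it has no rational root (each ±√263 ± √13 is irrational), and any factorization into two quadratics over Q would force √(3419) ∈ Q (pairing opposite roots) or √263, √13 ∈ Q (other pairings), all impossible. Hence [Q(γ):Q] = 4 = [Q(√263, √13):Q], so Q(γ) = Q(√263, √13).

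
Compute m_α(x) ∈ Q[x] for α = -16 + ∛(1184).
m_α(x) = x^3 + 48x^2 + 768x + 2912

Set β = α + 16 = ∛(1184), so β^3 = 1184. Then (α + 16)^3 - 1184 = 0, i.e. α is a root of g(x) = (x + 16)^3 - 1184 = x^3 + 48x^2 + 768x + 2912. Since g(x) = h(x + 16) where h(x) = x^3 - 1184, and h is irreducible over Q (because 1184 is not a perfect cube, so h has no rational root, and a monic cubic with no rational root is irreducible), g is also irreducible (irreducibility is preserved under the substitution x → x + 16). Hence m_α(x) = x^3 + 48x^2 + 768x + 2912.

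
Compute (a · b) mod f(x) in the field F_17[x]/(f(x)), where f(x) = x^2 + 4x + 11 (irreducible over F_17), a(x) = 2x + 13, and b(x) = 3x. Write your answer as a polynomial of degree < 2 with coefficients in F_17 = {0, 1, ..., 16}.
a · b ≡ 15x + 2 (mod f(x))

Multiply in F_17[x]: a(x)·b(x) = (2x + 13)·(3x) = 6x^2 + 5x. This has degree ≥ 2, so divide by f(x) over F_17: 6x^2 + 5x = (6)·(x^2 + 4x + 11) + (15x + 2). Hence a·b ≡ 15x + 2 (mod f). (F_17[x]/(f) is a field with 17^2 = 289 elements since f is irreducible of degree 2.)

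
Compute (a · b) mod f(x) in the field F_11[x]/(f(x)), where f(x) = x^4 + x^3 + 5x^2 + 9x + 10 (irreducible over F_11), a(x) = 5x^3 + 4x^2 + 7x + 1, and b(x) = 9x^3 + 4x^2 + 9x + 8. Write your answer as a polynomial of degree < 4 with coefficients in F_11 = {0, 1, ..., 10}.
a · b ≡ 7x^3 + 6x + 6 (mod f(x))

Multiply in F_11[x]: a(x)·b(x) = (5x^3 + 4x^2 + 7x + 1)·(9x^3 + 4x^2 + 9x + 8) = x^6 + x^5 + 3x^4 + 3x^3 + 10x + 8. This has degree ≥ 4, so divide by f(x) over F_11: x^6 + x^5 + 3x^4 + 3x^3 + 10x + 8 = (x^2 + 9)·(x^4 + x^3 + 5x^2 + 9x + 10) + (7x^3 + 6x + 6). Hence a·b ≡ 7x^3 + 6x + 6 (mod f). (F_11[x]/(f) is a field with 11^4 = 14641 elements since f is irreducible of degree 4.)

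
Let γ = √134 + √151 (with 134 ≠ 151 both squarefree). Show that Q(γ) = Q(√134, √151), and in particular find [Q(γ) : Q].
[Q(γ) : Q] = 4 (equivalently, Q(γ) = Q(√134, √151))

Obviously Q(γ) ⊆ Q(√134, √151), and [Q(√134, √151):Q] = 4 (since 134, 151 are distinct squarefree integers > 1 with 20234 not a perfect square). To show equality we compute the minimal polynomial of γ. From γ = √134 + √151: γ^2 = 134 + 2√(20234) + 151 = 285 + 2√(20234), so γ^2 - 285 = 2√(20234); squaring, (γ^2 - 285)^2 = 4·20234, i.e. γ^4 - 570γ^2 + 81225 - 80936 = 0, i.e. γ^4 - 570γ^2 + 289 = 0. So γ is a root of x^4 - 570x^2 + 289. This polynomial is irreducible over Q: it has no rational root (each ±√134 ± √151 is irrational), and any factorization into two quadratics over Q would force √(20234) ∈ Q (pairing opposite roots) or √134, √151 ∈ Q (other pairings), all impossible. Hence [Q(γ):Q] = 4 = [Q(√134, √151):Q], so Q(γ) = Q(√134, √151).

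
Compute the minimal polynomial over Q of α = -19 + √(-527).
m_α(x) = x^2 + 38x + 888

From α + 19 = √(-527), squaring gives (α + 19)^2 = -527, i.e. α^2 + 38α + 361 = -527, so α^2 + 38α + 888 = 0. The discriminant of x^2 + 38x + 888 is (38)^2 - 4·(888) = 1444 - 3552 = -2108, and 4·(-527) is not a perfect square in Q since -527 is squarefree and ≠ 1. Hence x^2 + 38x + 888 is irreducible over Q and is the minimal polynomial of α.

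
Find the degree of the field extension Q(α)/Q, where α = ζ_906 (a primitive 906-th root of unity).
[Q(α):Q] = 300

The minimal polynomial of ζ_906 over Q is the 906-th cyclotomic polynomial Φ_906(x), which is irreducible over Q and has degree φ(906) = 300. Hence [Q(α):Q] = φ(906) = 300.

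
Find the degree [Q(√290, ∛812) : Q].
[Q(√290, ∛812) : Q] = 6

Let L = Q(√290, ∛812). Since Q(√290) ⊂ L and [Q(√290):Q] = 2, the tower law gives 2 | [L:Q]. Likewise Q(∛812) ⊂ L with [Q(∛812):Q] = 3 (because 812 is not a perfect cube), so 3 | [L:Q]. As gcd(2,3) = 1, [L:Q] is divisible by 6. Conversely L is generated over Q by √290 and ∛812, so [L:Q] ≤ 2·3 = 6. Therefore [Q(√290, ∛812) : Q] = 6.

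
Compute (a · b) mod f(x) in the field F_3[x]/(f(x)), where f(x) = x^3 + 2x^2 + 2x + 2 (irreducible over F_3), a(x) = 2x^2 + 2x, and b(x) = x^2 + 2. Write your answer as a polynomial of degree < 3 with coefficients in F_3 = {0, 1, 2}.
a · b ≡ x^2 + x + 1 (mod f(x))

Multiply in F_3[x]: a(x)·b(x) = (2x^2 + 2x)·(x^2 + 2) = 2x^4 + 2x^3 + x^2 + x. This has degree ≥ 3, so divide by f(x) over F_3: 2x^4 + 2x^3 + x^2 + x = (2x + 1)·(x^3 + 2x^2 + 2x + 2) + (x^2 + x + 1). Hence a·b ≡ x^2 + x + 1 (mod f). (F_3[x]/(f) is a field with 3^3 = 27 elements since f is irreducible of degree 3.)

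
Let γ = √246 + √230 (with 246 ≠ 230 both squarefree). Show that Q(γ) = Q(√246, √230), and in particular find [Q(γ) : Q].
[Q(γ) : Q] = 4 (equivalently, Q(γ) = Q(√246, √230))

Obviously Q(γ) ⊆ Q(√246, √230), and [Q(√246, √230):Q] = 4 (since 246, 230 are distinct squarefree integers > 1 with 56580 not a perfect square). To show equality we compute the minimal polynomial of γ. From γ = √246 + √230: γ^2 = 246 + 2√(56580) + 230 = 476 + 2√(56580), so γ^2 - 476 = 2√(56580); squaring, (γ^2 - 476)^2 = 4·56580, i.e. γ^4 - 952γ^2 + 226576 - 226320 = 0, i.e. γ^4 - 952γ^2 + 256 = 0. So γ is a root of x^4 - 952x^2 + 256. This polynomial is irreducible over Q: it has no rational root (each ±√246 ± √230 is irrational), and any factorization into two quadratics over Q would force √(56580) ∈ Q (pairing opposite roots) or √246, √230 ∈ Q (other pairings), all impossible. Hence [Q(γ):Q] = 4 = [Q(√246, √230):Q], so Q(γ) = Q(√246, √230).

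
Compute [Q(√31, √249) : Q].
[Q(√31, √249) : Q] = 4

[Q(√31):Q] = 2 (min poly x^2 - 31, irreducible since 31 is squarefree > 1). For the top step, suppose √249 ∈ Q(√31), say √249 = c + d√31 with c, d ∈ Q. Squaring: 249 = c^2 + 31d^2 + 2cd√31. Since √31 ∉ Q this forces 2cd = 0. If d = 0 then √249 = c ∈ Q, contradicting 249 squarefree > 1. If c = 0 then 249 = 31d^2, so 31·249 = (31d)^2 is a perfect square in Q — but 31·249 = 7719 is not a perfect square (since 31 and 249 are distinct squarefree integers). Contradiction. Hence √249 ∉ Q(√31), so x^2 - 249 stays irreducible over Q(√31) and [Q(√31, √249) : Q(√31)] = 2. By the tower law, [Q(√31, √249) : Q] = 2 · 2 = 4.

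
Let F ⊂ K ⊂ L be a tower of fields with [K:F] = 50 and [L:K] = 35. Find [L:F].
[L:F] = 1750

The tower law says that for any tower of field extensions F ⊂ K ⊂ L with finite degrees, [L:F] = [L:K] · [K:F]. Here this gives [L:F] = 35 · 50 = 1750.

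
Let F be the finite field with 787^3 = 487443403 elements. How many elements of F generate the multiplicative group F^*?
There are φ(487443402) = 155844000 primitive elements

F_q^* is cyclic of order q - 1 = 487443402. A cyclic group of order m has exactly φ(m) generators. Here m = 487443402 = 2 · 3^2 · 37^2 · 131 · 151, so the number of primitive elements is φ(487443402) = 155844000.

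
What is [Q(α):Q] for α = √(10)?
[Q(α):Q] = 2

[Q(α):Q] equals the degree of the minimal polynomial of α. Here α^2 = 10 and x^2 - 10 is irreducible (d = 10 is squarefree, ≠ 1, hence not a square), so deg(m_α) = 2. Thus [Q(α):Q] = 2.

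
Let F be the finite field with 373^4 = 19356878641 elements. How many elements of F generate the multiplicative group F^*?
There are φ(19356878640) = 4273766400 primitive elements

F_q^* is cyclic of order q - 1 = 19356878640. A cyclic group of order m has exactly φ(m) generators. Here m = 19356878640 = 2^4 · 3 · 5 · 11 · 17 · 31 · 13913, so the number of primitive elements is φ(19356878640) = 4273766400.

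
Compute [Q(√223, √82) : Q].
[Q(√223, √82) : Q] = 4

[Q(√223):Q] = 2 (min poly x^2 - 223, irreducible since 223 is squarefree > 1). For the top step, suppose √82 ∈ Q(√223), say √82 = c + d√223 with c, d ∈ Q. Squaring: 82 = c^2 + 223d^2 + 2cd√223. Since √223 ∉ Q this forces 2cd = 0. If d = 0 then √82 = c ∈ Q, contradicting 82 squarefree > 1. If c = 0 then 82 = 223d^2, so 223·82 = (223d)^2 is a perfect square in Q — but 223·82 = 18286 is not a perfect square (since 223 and 82 are distinct squarefree integers). Contradiction. Hence √82 ∉ Q(√223), so x^2 - 82 stays irreducible over Q(√223) and [Q(√223, √82) : Q(√223)] = 2. By the tower law, [Q(√223, √82) : Q] = 2 · 2 = 4.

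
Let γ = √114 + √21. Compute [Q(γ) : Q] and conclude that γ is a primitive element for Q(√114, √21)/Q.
[Q(γ) : Q] = 4 (equivalently, Q(γ) = Q(√114, √21))

Obviously Q(γ) ⊆ Q(√114, √21), and [Q(√114, √21):Q] = 4 (since 114, 21 are distinct squarefree integers > 1 with 2394 not a perfect square). To show equality we compute the minimal polynomial of γ. From γ = √114 + √21: γ^2 = 114 + 2√(2394) + 21 = 135 + 2√(2394), so γ^2 - 135 = 2√(2394); squaring, (γ^2 - 135)^2 = 4·2394, i.e. γ^4 - 270γ^2 + 18225 - 9576 = 0, i.e. γ^4 - 270γ^2 + 8649 = 0. So γ is a root of x^4 - 270x^2 + 8649. This polynomial is irreducible over Q: it has no rational root (each ±√114 ± √21 is irrational), and any factorization into two quadratics over Q would force √(2394) ∈ Q (pairing opposite roots) or √114, √21 ∈ Q (other pairings), all impossible. Hence [Q(γ):Q] = 4 = [Q(√114, √21):Q], so Q(γ) = Q(√114, √21).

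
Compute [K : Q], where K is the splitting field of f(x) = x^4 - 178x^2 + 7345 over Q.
[K : Q] = 4

Solving the quadratic in x^2: x^2 = (178 ± √(178^2 - 4·7345))/2 = (178 ± √2304)/2 = (178 ± 48)/2, giving x^2 = 113 or x^2 = 65. So f(x) = (x^2 - 113)(x^2 - 65) and the roots of f are ±√113, ±√65. Hence the splitting field is K = Q(√113, √65). Since 113 and 65 are distinct squarefree integers > 1, their product 7345 is not a perfect square, so √65 ∉ Q(√113). By the tower law [K:Q] = [Q(√113,√65):Q(√113)] · [Q(√113):Q] = 2 · 2 = 4.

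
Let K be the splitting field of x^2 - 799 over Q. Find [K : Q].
[K : Q] = 2

f(x) = x^2 - 799 factors as (x - √799)(x + √799). The splitting field is K = Q(√799). Since 799 is squarefree and > 1, it is not a perfect square, so x^2 - 799 is irreducible over Q and [Q(√799) : Q] = 2. Hence [K : Q] = 2.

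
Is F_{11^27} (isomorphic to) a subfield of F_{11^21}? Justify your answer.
No: F_{11^27} is not a subfield of F_{11^21}

F_{p^m} embeds in F_{p^n} iff m | n. Here 27 ∤ 21 (since 21 = 0·27 + 21 with remainder 21 ≠ 0), so F_{11^27} is not a subfield of F_{11^21}. Equivalently: if it were, the tower law would give 27 = [F_{11^27}:F_11] dividing [F_{11^21}:F_11] = 21, contradiction.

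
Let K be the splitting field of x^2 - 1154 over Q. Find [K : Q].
[K : Q] = 2

f(x) = x^2 - 1154 factors as (x - √1154)(x + √1154). The splitting field is K = Q(√1154). Since 1154 is squarefree and > 1, it is not a perfect square, so x^2 - 1154 is irreducible over Q and [Q(√1154) : Q] = 2. Hence [K : Q] = 2.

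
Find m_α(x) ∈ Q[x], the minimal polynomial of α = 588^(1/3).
m_α(x) = x^3 - 588

α satisfies α^3 = 588, so x^3 - 588 annihilates α. By the rational root test, a rational root p/q (in lowest terms) of x^3 - 588 would satisfy p^3 = 588 q^3, forcing q = 1 and p^3 = 588; but 588 is not a perfect cube, contradiction. A monic cubic over Q with no rational root is irreducible (any nontrivial factorization would include a linear factor). Hence x^3 - 588 is the minimal polynomial of α, and in particular [Q(α):Q] = 3.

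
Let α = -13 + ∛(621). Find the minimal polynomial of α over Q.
m_α(x) = x^3 + 39x^2 + 507x + 1576

Set β = α + 13 = ∛(621), so β^3 = 621. Then (α + 13)^3 - 621 = 0, i.e. α is a root of g(x) = (x + 13)^3 - 621 = x^3 + 39x^2 + 507x + 1576. Since g(x) = h(x + 13) where h(x) = x^3 - 621, and h is irreducible over Q (because 621 is not a perfect cube, so h has no rational root, and a monic cubic with no rational root is irreducible), g is also irreducible (irreducibility is preserved under the substitution x → x + 13). Hence m_α(x) = x^3 + 39x^2 + 507x + 1576.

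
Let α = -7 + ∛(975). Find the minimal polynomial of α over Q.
m_α(x) = x^3 + 21x^2 + 147x - 632

Set β = α + 7 = ∛(975), so β^3 = 975. Then (α + 7)^3 - 975 = 0, i.e. α is a root of g(x) = (x + 7)^3 - 975 = x^3 + 21x^2 + 147x - 632. Since g(x) = h(x + 7) where h(x) = x^3 - 975, and h is irreducible over Q (because 975 is not a perfect cube, so h has no rational root, and a monic cubic with no rational root is irreducible), g is also irreducible (irreducibility is preserved under the substitution x → x + 7). Hence m_α(x) = x^3 + 21x^2 + 147x - 632.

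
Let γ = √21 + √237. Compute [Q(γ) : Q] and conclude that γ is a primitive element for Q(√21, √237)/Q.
[Q(γ) : Q] = 4 (equivalently, Q(γ) = Q(√21, √237))

Obviously Q(γ) ⊆ Q(√21, √237), and [Q(√21, √237):Q] = 4 (since 21, 237 are distinct squarefree integers > 1 with 4977 not a perfect square). To show equality we compute the minimal polynomial of γ. From γ = √21 + √237: γ^2 = 21 + 2√(4977) + 237 = 258 + 2√(4977), so γ^2 - 258 = 2√(4977); squaring, (γ^2 - 258)^2 = 4·4977, i.e. γ^4 - 516γ^2 + 66564 - 19908 = 0, i.e. γ^4 - 516γ^2 + 46656 = 0. So γ is a root of x^4 - 516x^2 + 46656. This polynomial is irreducible over Q: it has no rational root (each ±√21 ± √237 is irrational), and any factorization into two quadratics over Q would force √(4977) ∈ Q (pairing opposite roots) or √21, √237 ∈ Q (other pairings), all impossible. Hence [Q(γ):Q] = 4 = [Q(√21, √237):Q], so Q(γ) = Q(√21, √237).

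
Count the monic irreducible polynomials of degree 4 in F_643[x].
There are 42734915538 monic irreducible polynomials of degree 4 over F_643

Each element of F_{643^4} that lies in no proper subfield is a root of exactly one monic irreducible of degree 4 over F_643, and each such polynomial has 4 distinct roots in F_{643^4}. By Möbius inversion the count is N_643(4) = (1/4) Σ_{d|4} μ(4/d) · 643^d = (1/4)(μ(4)·643^1 + μ(2)·643^2 + μ(1)·643^4) = 170939662152/4 = 42734915538.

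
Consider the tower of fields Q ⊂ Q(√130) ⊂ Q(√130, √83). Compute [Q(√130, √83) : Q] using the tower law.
[Q(√130, √83) : Q] = 4

[Q(√130):Q] = 2 (min poly x^2 - 130, irreducible since 130 is squarefree > 1). For the top step, suppose √83 ∈ Q(√130), say √83 = c + d√130 with c, d ∈ Q. Squaring: 83 = c^2 + 130d^2 + 2cd√130. Since √130 ∉ Q this forces 2cd = 0. If d = 0 then √83 = c ∈ Q, contradicting 83 squarefree > 1. If c = 0 then 83 = 130d^2, so 130·83 = (130d)^2 is a perfect square in Q — but 130·83 = 10790 is not a perfect square (since 130 and 83 are distinct squarefree integers). Contradiction. Hence √83 ∉ Q(√130), so x^2 - 83 stays irreducible over Q(√130) and [Q(√130, √83) : Q(√130)] = 2. By the tower law, [Q(√130, √83) : Q] = 2 · 2 = 4.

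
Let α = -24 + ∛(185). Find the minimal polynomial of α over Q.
m_α(x) = x^3 + 72x^2 + 1728x + 13639

Set β = α + 24 = ∛(185), so β^3 = 185. Then (α + 24)^3 - 185 = 0, i.e. α is a root of g(x) = (x + 24)^3 - 185 = x^3 + 72x^2 + 1728x + 13639. Since g(x) = h(x + 24) where h(x) = x^3 - 185, and h is irreducible over Q (because 185 is not a perfect cube, so h has no rational root, and a monic cubic with no rational root is irreducible), g is also irreducible (irreducibility is preserved under the substitution x → x + 24). Hence m_α(x) = x^3 + 72x^2 + 1728x + 13639.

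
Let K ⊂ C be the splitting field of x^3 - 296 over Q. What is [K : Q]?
[K : Q] = 6

The roots of x^3 - 296 are ∛296, ω∛296, ω^2∛296 where ω = e^(2πi/3) is a primitive cube root of unity, so K = Q(∛296, ω). Now [Q(∛296):Q] = 3 (since 296 is not a perfect cube, x^3 - 296 is irreducible) and [Q(ω):Q] = 2. Both 2 and 3 divide [K:Q], and [K:Q] ≤ 3·2 = 6, so [K:Q] = 6. (Equivalently: Q(∛296) ⊂ R but ω ∉ R, so [K : Q(∛296)] = 2.)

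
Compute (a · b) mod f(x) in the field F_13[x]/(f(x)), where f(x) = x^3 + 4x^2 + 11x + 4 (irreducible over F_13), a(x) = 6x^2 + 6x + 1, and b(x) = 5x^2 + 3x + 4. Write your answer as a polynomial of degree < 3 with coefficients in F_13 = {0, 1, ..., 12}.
a · b ≡ 5x^2 + 10x + 6 (mod f(x))

Multiply in F_13[x]: a(x)·b(x) = (6x^2 + 6x + 1)·(5x^2 + 3x + 4) = 4x^4 + 9x^3 + 8x^2 + x + 4. This has degree ≥ 3, so divide by f(x) over F_13: 4x^4 + 9x^3 + 8x^2 + x + 4 = (4x + 6)·(x^3 + 4x^2 + 11x + 4) + (5x^2 + 10x + 6). Hence a·b ≡ 5x^2 + 10x + 6 (mod f). (F_13[x]/(f) is a field with 13^3 = 2197 elements since f is irreducible of degree 3.)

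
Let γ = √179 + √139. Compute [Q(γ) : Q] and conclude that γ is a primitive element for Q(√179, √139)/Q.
[Q(γ) : Q] = 4 (equivalently, Q(γ) = Q(√179, √139))

Obviously Q(γ) ⊆ Q(√179, √139), and [Q(√179, √139):Q] = 4 (since 179, 139 are distinct squarefree integers > 1 with 24881 not a perfect square). To show equality we compute the minimal polynomial of γ. From γ = √179 + √139: γ^2 = 179 + 2√(24881) + 139 = 318 + 2√(24881), so γ^2 - 318 = 2√(24881); squaring, (γ^2 - 318)^2 = 4·24881, i.e. γ^4 - 636γ^2 + 101124 - 99524 = 0, i.e. γ^4 - 636γ^2 + 1600 = 0. So γ is a root of x^4 - 636x^2 + 1600. This polynomial is irreducible over Q: it has no rational root (each ±√179 ± √139 is irrational), and any factorization into two quadratics over Q would force √(24881) ∈ Q (pairing opposite roots) or √179, √139 ∈ Q (other pairings), all impossible. Hence [Q(γ):Q] = 4 = [Q(√179, √139):Q], so Q(γ) = Q(√179, √139).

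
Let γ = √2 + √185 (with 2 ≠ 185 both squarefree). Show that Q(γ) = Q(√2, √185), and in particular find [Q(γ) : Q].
[Q(γ) : Q] = 4 (equivalently, Q(γ) = Q(√2, √185))

Obviously Q(γ) ⊆ Q(√2, √185), and [Q(√2, √185):Q] = 4 (since 2, 185 are distinct squarefree integers > 1 with 370 not a perfect square). To show equality we compute the minimal polynomial of γ. From γ = √2 + √185: γ^2 = 2 + 2√(370) + 185 = 187 + 2√(370), so γ^2 - 187 = 2√(370); squaring, (γ^2 - 187)^2 = 4·370, i.e. γ^4 - 374γ^2 + 34969 - 1480 = 0, i.e. γ^4 - 374γ^2 + 33489 = 0. So γ is a root of x^4 - 374x^2 + 33489. This polynomial is irreducible over Q: it has no rational root (each ±√2 ± √185 is irrational), and any factorization into two quadratics over Q would force √(370) ∈ Q (pairing opposite roots) or √2, √185 ∈ Q (other pairings), all impossible. Hence [Q(γ):Q] = 4 = [Q(√2, √185):Q], so Q(γ) = Q(√2, √185).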